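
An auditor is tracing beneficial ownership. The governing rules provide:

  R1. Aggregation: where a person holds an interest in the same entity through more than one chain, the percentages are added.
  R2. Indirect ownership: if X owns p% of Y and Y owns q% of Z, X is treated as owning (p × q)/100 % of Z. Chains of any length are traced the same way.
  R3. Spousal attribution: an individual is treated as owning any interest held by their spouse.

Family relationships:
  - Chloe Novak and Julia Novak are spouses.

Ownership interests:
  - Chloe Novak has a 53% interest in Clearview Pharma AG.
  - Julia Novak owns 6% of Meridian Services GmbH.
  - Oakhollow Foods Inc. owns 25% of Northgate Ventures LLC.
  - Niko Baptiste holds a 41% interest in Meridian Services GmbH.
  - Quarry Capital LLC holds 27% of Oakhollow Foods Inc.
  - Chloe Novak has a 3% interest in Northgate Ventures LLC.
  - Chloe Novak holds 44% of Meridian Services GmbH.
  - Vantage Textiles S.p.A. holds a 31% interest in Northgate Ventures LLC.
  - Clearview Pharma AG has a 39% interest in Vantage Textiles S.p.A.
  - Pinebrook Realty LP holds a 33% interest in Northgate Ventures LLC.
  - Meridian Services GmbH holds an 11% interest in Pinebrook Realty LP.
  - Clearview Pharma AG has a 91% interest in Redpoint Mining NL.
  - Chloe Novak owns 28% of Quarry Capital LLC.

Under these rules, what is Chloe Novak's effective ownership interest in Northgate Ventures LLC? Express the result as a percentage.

13.1127%

By spousal attribution (R3), Chloe Novak is treated as also owning Julia Novak's interest in Meridian Services GmbH, giving 44% + 6% = 50%.
Chain via Meridian Services GmbH → Pinebrook Realty LP (R2): 50% × 11% × 33% = 1.815% of Northgate Ventures LLC.
Chain via Quarry Capital LLC → Oakhollow Foods Inc. (R2): 28% × 27% × 25% = 1.89% of Northgate Ventures LLC.
Chain via Clearview Pharma AG → Vantage Textiles S.p.A. (R2): 53% × 39% × 31% = 6.4077% of Northgate Ventures LLC.
Direct interest in Northgate Ventures LLC: 3%.
Aggregating (R1): 1.815% + 1.89% + 6.4077% + 3% = 13.1127%.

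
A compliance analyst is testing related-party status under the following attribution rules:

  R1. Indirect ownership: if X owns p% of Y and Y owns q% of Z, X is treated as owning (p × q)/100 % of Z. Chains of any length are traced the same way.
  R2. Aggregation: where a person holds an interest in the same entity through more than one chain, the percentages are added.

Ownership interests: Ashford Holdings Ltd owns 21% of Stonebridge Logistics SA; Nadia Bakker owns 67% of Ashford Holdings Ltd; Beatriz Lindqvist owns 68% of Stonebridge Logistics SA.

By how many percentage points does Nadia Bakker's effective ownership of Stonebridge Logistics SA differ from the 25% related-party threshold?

Chain via Ashford Holdings Ltd (R1): 67% × 21% = 14.07% of Stonebridge Logistics SA.
14.07% falls short of the 25% threshold by 10.93 percentage points.

10.93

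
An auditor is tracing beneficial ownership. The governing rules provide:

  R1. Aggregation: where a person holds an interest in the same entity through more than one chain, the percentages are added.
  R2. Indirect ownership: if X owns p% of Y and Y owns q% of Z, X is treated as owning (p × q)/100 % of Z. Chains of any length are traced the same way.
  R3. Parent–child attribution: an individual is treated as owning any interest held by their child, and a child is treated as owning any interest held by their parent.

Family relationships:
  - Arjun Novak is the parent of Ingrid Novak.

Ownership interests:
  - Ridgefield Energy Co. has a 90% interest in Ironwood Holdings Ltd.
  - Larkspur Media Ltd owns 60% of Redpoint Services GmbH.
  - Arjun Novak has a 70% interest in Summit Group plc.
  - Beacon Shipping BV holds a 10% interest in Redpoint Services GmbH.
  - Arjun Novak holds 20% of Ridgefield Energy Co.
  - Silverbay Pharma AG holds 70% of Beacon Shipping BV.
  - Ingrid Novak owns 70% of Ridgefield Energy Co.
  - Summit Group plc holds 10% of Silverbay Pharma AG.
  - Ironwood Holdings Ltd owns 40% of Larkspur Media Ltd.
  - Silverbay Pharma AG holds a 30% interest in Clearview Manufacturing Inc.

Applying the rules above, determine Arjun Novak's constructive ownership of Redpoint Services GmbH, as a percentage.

By parent–child attribution (R3), Arjun Novak is treated as also owning Ingrid Novak's interest in Ridgefield Energy Co, giving 20% + 70% = 90%.
Chain via Summit Group plc → Silverbay Pharma AG → Beacon Shipping BV (R2): 70% × 10% × 70% × 10% = 0.49% of Redpoint Services GmbH.
Chain via Ridgefield Energy Co. → Ironwood Holdings Ltd → Larkspur Media Ltd (R2): 90% × 90% × 40% × 60% = 19.44% of Redpoint Services GmbH.
Aggregating (R1): 0.49% + 19.44% = 19.93%.

19.93%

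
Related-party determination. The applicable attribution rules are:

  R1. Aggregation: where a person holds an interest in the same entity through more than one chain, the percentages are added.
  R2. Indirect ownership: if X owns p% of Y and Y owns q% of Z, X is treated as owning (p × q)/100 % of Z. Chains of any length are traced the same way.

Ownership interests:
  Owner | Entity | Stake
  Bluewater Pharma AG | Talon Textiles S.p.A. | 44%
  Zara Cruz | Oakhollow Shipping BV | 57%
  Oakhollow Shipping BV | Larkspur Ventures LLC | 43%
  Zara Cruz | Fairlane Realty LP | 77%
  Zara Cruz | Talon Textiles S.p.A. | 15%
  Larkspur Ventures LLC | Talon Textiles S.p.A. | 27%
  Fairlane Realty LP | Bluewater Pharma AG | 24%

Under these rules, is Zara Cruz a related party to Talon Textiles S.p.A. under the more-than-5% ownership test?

Chain via Oakhollow Shipping BV → Larkspur Ventures LLC (R2): 57% × 43% × 27% = 6.6177% of Talon Textiles S.p.A.
Chain via Fairlane Realty LP → Bluewater Pharma AG (R2): 77% × 24% × 44% = 8.1312% of Talon Textiles S.p.A.
Direct interest in Talon Textiles S.p.A: 15%.
Aggregating (R1): 6.6177% + 8.1312% + 15% = 29.7489%.
29.7489% exceeds the 5% threshold, so Zara is a related party to Talon Textiles S.p.A.

Yes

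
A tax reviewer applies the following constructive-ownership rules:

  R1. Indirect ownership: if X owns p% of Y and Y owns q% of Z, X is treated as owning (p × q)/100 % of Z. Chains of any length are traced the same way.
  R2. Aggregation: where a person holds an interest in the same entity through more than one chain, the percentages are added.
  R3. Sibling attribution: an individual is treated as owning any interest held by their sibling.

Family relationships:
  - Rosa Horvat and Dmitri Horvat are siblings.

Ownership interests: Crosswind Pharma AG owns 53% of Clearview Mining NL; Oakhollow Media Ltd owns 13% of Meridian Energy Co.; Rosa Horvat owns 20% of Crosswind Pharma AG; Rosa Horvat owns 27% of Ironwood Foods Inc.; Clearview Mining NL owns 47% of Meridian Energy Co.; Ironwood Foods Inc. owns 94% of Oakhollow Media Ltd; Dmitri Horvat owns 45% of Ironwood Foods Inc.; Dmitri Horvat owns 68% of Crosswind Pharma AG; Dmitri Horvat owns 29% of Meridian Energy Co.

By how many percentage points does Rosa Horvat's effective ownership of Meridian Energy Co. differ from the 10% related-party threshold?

49.7192

By sibling attribution (R3), Rosa Horvat is treated as also owning Dmitri Horvat's interest in Ironwood Foods Inc, giving 27% + 45% = 72%.
By sibling attribution (R3), Rosa Horvat is treated as also owning Dmitri Horvat's interest in Crosswind Pharma AG, giving 20% + 68% = 88%.
By sibling attribution (R3), Rosa Horvat is treated as owning Dmitri Horvat's 29% interest in Meridian Energy Co.
Chain via Ironwood Foods Inc. → Oakhollow Media Ltd (R1): 72% × 94% × 13% = 8.7984% of Meridian Energy Co.
Chain via Crosswind Pharma AG → Clearview Mining NL (R1): 88% × 53% × 47% = 21.9208% of Meridian Energy Co.
Direct interest in Meridian Energy Co: 29%.
Aggregating (R2): 8.7984% + 21.9208% + 29% = 59.7192%.
59.7192% exceeds the 10% threshold by 49.7192 percentage points.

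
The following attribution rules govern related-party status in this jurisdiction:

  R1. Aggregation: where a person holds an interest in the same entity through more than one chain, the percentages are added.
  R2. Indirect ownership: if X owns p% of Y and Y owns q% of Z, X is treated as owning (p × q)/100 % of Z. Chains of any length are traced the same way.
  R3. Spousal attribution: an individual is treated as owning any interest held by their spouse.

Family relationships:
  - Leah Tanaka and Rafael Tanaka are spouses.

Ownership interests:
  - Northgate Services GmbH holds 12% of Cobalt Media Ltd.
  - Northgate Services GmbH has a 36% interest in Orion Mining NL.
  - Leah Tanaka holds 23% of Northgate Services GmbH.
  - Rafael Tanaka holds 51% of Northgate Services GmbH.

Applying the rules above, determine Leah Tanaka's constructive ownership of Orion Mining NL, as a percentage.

By spousal attribution (R3), Leah Tanaka is treated as also owning Rafael Tanaka's interest in Northgate Services GmbH, giving 23% + 51% = 74%.
Chain via Northgate Services GmbH (R2): 74% × 36% = 26.64% of Orion Mining NL.

26.64%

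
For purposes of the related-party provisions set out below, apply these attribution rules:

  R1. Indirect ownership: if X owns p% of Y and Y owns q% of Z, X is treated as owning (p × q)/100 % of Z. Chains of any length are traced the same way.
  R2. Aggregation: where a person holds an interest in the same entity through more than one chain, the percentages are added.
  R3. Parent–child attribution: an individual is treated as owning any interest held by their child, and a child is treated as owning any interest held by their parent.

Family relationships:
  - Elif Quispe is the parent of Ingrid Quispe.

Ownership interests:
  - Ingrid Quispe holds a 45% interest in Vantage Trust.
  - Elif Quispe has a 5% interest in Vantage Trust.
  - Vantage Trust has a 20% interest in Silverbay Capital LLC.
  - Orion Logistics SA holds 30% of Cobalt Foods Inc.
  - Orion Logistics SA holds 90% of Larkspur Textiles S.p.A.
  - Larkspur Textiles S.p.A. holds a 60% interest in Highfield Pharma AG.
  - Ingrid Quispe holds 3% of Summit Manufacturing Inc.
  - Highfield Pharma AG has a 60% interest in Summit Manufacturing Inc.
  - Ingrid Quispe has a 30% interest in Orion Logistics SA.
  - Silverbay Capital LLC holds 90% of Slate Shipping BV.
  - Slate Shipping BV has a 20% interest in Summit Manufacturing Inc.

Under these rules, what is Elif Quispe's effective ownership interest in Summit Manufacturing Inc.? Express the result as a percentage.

By parent–child attribution (R3), Elif Quispe is treated as also owning Ingrid Quispe's interest in Vantage Trust, giving 5% + 45% = 50%.
By parent–child attribution (R3), Elif Quispe is treated as owning Ingrid Quispe's 30% interest in Orion Logistics SA.
By parent–child attribution (R3), Elif Quispe is treated as owning Ingrid Quispe's 3% interest in Summit Manufacturing Inc.
Chain via Vantage Trust → Silverbay Capital LLC → Slate Shipping BV (R1): 50% × 20% × 90% × 20% = 1.8% of Summit Manufacturing Inc.
Chain via Orion Logistics SA → Larkspur Textiles S.p.A. → Highfield Pharma AG (R1): 30% × 90% × 60% × 60% = 9.72% of Summit Manufacturing Inc.
Direct interest in Summit Manufacturing Inc: 3%.
Aggregating (R2): 1.8% + 9.72% + 3% = 14.52%.

14.52%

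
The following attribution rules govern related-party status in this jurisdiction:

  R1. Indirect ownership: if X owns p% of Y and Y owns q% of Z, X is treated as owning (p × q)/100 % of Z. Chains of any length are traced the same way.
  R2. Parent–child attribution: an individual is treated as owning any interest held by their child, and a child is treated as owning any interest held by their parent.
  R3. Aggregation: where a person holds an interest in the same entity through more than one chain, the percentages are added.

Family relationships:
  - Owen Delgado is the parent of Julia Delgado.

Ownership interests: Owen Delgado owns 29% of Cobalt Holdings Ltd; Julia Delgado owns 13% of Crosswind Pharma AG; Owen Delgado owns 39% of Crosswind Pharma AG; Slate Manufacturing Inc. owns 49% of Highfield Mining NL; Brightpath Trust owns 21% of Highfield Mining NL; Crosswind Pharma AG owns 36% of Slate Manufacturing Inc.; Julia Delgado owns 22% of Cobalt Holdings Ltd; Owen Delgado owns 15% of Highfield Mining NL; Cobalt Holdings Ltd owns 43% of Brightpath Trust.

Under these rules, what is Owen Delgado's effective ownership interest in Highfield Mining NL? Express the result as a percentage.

28.7781%

By parent–child attribution (R2), Owen Delgado is treated as also owning Julia Delgado's interest in Cobalt Holdings Ltd, giving 29% + 22% = 51%.
By parent–child attribution (R2), Owen Delgado is treated as also owning Julia Delgado's interest in Crosswind Pharma AG, giving 39% + 13% = 52%.
Chain via Cobalt Holdings Ltd → Brightpath Trust (R1): 51% × 43% × 21% = 4.6053% of Highfield Mining NL.
Chain via Crosswind Pharma AG → Slate Manufacturing Inc. (R1): 52% × 36% × 49% = 9.1728% of Highfield Mining NL.
Direct interest in Highfield Mining NL: 15%.
Aggregating (R3): 4.6053% + 9.1728% + 15% = 28.7781%.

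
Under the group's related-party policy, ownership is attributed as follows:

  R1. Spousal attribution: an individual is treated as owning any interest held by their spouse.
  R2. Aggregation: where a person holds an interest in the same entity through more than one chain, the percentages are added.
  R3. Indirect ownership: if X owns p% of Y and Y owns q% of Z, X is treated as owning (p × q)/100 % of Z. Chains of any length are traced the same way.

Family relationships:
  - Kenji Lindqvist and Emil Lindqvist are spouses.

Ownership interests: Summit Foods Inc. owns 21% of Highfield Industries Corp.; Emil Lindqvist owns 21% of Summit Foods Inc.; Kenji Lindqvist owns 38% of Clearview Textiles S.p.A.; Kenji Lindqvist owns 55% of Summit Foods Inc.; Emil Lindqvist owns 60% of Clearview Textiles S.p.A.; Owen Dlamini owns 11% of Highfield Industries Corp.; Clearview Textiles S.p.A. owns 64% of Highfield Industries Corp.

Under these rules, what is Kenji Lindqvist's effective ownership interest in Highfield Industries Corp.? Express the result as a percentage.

78.68%

By spousal attribution (R1), Kenji Lindqvist is treated as also owning Emil Lindqvist's interest in Summit Foods Inc, giving 55% + 21% = 76%.
By spousal attribution (R1), Kenji Lindqvist is treated as also owning Emil Lindqvist's interest in Clearview Textiles S.p.A, giving 38% + 60% = 98%.
Chain via Summit Foods Inc. (R3): 76% × 21% = 15.96% of Highfield Industries Corp.
Chain via Clearview Textiles S.p.A. (R3): 98% × 64% = 62.72% of Highfield Industries Corp.
Aggregating (R2): 15.96% + 62.72% = 78.68%.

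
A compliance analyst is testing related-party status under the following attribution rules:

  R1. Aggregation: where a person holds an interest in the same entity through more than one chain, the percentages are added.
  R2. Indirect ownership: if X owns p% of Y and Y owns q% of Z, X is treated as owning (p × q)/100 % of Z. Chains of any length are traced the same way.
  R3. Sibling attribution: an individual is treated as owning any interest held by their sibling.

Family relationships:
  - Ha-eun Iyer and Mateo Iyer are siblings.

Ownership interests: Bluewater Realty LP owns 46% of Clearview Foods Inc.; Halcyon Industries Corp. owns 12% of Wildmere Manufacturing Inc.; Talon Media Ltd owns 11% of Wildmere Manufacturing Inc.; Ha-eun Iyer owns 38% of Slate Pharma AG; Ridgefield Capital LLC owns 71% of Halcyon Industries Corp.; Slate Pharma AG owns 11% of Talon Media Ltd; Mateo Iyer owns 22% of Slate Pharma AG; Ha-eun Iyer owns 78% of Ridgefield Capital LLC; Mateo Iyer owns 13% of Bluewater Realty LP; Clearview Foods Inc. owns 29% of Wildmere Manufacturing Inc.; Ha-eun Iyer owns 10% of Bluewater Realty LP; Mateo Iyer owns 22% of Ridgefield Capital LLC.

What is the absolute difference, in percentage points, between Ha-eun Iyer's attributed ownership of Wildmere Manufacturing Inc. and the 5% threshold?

By sibling attribution (R3), Ha-eun Iyer is treated as also owning Mateo Iyer's interest in Ridgefield Capital LLC, giving 78% + 22% = 100%.
By sibling attribution (R3), Ha-eun Iyer is treated as also owning Mateo Iyer's interest in Slate Pharma AG, giving 38% + 22% = 60%.
By sibling attribution (R3), Ha-eun Iyer is treated as also owning Mateo Iyer's interest in Bluewater Realty LP, giving 10% + 13% = 23%.
Chain via Ridgefield Capital LLC → Halcyon Industries Corp. (R2): 100% × 71% × 12% = 8.52% of Wildmere Manufacturing Inc.
Chain via Slate Pharma AG → Talon Media Ltd (R2): 60% × 11% × 11% = 0.726% of Wildmere Manufacturing Inc.
Chain via Bluewater Realty LP → Clearview Foods Inc. (R2): 23% × 46% × 29% = 3.0682% of Wildmere Manufacturing Inc.
Aggregating (R1): 8.52% + 0.726% + 3.0682% = 12.3142%.
12.3142% exceeds the 5% threshold by 7.3142 percentage points.

7.3142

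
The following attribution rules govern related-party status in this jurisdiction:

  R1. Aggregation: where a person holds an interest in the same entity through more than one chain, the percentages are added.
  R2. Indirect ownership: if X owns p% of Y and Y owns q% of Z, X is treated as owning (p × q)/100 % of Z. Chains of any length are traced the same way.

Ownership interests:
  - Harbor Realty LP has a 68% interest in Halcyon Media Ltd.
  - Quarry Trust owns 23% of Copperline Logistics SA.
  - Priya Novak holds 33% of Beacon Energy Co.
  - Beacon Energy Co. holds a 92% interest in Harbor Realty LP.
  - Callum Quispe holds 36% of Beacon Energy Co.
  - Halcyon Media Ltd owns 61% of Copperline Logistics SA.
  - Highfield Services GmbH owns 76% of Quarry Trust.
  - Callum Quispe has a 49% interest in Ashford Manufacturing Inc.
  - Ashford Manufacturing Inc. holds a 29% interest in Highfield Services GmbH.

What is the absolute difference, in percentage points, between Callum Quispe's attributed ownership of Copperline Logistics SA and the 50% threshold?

33.777916

Chain via Ashford Manufacturing Inc. → Highfield Services GmbH → Quarry Trust (R2): 49% × 29% × 76% × 23% = 2.483908% of Copperline Logistics SA.
Chain via Beacon Energy Co. → Harbor Realty LP → Halcyon Media Ltd (R2): 36% × 92% × 68% × 61% = 13.738176% of Copperline Logistics SA.
Aggregating (R1): 2.483908% + 13.738176% = 16.222084%.
16.222084% falls short of the 50% threshold by 33.777916 percentage points.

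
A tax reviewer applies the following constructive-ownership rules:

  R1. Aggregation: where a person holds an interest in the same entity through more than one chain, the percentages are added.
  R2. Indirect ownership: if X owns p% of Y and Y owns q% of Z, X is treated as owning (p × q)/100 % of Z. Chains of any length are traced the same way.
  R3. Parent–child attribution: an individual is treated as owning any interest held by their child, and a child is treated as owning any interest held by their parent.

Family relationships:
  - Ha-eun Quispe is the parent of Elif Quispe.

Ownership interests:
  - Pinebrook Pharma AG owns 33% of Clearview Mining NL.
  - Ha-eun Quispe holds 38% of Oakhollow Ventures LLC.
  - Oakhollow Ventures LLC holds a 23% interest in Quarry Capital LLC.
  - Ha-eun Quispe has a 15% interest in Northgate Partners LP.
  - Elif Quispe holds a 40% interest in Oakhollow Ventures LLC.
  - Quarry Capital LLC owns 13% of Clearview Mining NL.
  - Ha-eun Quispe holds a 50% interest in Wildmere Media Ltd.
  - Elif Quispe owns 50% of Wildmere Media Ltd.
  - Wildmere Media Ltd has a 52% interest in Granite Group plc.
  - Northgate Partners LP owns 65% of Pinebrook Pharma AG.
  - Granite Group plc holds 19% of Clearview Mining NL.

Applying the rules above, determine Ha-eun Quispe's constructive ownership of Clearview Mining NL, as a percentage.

15.4297%

By parent–child attribution (R3), Ha-eun Quispe is treated as also owning Elif Quispe's interest in Oakhollow Ventures LLC, giving 38% + 40% = 78%.
By parent–child attribution (R3), Ha-eun Quispe is treated as also owning Elif Quispe's interest in Wildmere Media Ltd, giving 50% + 50% = 100%.
Chain via Northgate Partners LP → Pinebrook Pharma AG (R2): 15% × 65% × 33% = 3.2175% of Clearview Mining NL.
Chain via Oakhollow Ventures LLC → Quarry Capital LLC (R2): 78% × 23% × 13% = 2.3322% of Clearview Mining NL.
Chain via Wildmere Media Ltd → Granite Group plc (R2): 100% × 52% × 19% = 9.88% of Clearview Mining NL.
Aggregating (R1): 3.2175% + 2.3322% + 9.88% = 15.4297%.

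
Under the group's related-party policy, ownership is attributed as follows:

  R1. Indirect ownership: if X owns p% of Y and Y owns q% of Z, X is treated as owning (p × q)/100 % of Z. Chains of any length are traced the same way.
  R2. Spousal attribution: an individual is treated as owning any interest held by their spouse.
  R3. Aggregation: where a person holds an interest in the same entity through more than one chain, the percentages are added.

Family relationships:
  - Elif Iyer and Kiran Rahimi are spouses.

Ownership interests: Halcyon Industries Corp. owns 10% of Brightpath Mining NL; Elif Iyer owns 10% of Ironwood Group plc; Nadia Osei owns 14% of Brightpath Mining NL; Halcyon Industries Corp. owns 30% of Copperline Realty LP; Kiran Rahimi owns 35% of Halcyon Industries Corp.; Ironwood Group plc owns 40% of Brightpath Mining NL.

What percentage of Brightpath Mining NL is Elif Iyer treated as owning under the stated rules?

By spousal attribution (R2), Elif Iyer is treated as owning Kiran Rahimi's 35% interest in Halcyon Industries Corp.
Chain via Ironwood Group plc (R1): 10% × 40% = 4% of Brightpath Mining NL.
Chain via Halcyon Industries Corp. (R1): 35% × 10% = 3.5% of Brightpath Mining NL.
Aggregating (R3): 4% + 3.5% = 7.5%.

7.5%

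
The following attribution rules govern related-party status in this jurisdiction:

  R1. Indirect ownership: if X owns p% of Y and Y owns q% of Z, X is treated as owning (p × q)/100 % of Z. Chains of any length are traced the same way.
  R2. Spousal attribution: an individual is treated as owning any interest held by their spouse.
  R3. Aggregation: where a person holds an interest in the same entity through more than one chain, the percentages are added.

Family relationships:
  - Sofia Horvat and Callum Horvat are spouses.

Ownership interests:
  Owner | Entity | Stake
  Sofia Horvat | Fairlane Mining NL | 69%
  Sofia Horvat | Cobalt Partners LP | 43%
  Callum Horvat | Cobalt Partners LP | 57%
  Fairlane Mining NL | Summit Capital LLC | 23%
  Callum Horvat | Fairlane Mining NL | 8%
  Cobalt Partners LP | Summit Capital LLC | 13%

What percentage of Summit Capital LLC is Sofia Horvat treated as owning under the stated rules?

By spousal attribution (R2), Sofia Horvat is treated as also owning Callum Horvat's interest in Cobalt Partners LP, giving 43% + 57% = 100%.
By spousal attribution (R2), Sofia Horvat is treated as also owning Callum Horvat's interest in Fairlane Mining NL, giving 69% + 8% = 77%.
Chain via Cobalt Partners LP (R1): 100% × 13% = 13% of Summit Capital LLC.
Chain via Fairlane Mining NL (R1): 77% × 23% = 17.71% of Summit Capital LLC.
Aggregating (R3): 13% + 17.71% = 30.71%.

30.71%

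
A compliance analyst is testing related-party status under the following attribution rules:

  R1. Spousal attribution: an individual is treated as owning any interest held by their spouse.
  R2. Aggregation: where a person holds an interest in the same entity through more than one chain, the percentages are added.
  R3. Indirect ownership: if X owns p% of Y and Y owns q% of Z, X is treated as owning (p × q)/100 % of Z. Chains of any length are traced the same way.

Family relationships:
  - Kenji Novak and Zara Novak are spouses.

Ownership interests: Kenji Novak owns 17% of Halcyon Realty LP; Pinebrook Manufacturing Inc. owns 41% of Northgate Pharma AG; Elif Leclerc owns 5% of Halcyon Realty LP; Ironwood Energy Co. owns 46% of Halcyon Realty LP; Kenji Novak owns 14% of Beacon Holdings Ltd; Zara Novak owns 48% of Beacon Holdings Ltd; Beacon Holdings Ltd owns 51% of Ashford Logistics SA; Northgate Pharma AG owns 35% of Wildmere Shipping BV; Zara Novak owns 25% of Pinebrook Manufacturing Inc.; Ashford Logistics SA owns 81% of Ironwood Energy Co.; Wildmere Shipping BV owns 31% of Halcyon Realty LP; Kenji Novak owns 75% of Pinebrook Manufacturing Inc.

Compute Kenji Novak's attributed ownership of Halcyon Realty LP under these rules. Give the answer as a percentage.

By spousal attribution (R1), Kenji Novak is treated as also owning Zara Novak's interest in Pinebrook Manufacturing Inc, giving 75% + 25% = 100%.
By spousal attribution (R1), Kenji Novak is treated as also owning Zara Novak's interest in Beacon Holdings Ltd, giving 14% + 48% = 62%.
Chain via Pinebrook Manufacturing Inc. → Northgate Pharma AG → Wildmere Shipping BV (R3): 100% × 41% × 35% × 31% = 4.4485% of Halcyon Realty LP.
Chain via Beacon Holdings Ltd → Ashford Logistics SA → Ironwood Energy Co. (R3): 62% × 51% × 81% × 46% = 11.781612% of Halcyon Realty LP.
Direct interest in Halcyon Realty LP: 17%.
Aggregating (R2): 4.4485% + 11.781612% + 17% = 33.230112%.

33.230112%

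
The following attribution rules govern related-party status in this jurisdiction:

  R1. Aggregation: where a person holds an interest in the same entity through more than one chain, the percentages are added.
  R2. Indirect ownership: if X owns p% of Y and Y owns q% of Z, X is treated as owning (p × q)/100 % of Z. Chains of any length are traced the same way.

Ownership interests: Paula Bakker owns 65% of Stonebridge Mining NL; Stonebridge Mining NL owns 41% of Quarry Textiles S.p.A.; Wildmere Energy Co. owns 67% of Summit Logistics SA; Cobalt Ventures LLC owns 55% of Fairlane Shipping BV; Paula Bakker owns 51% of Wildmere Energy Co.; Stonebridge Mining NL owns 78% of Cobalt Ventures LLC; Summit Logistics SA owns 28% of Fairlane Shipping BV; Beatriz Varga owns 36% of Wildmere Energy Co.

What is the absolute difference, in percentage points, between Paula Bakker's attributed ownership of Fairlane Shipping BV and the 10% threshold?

Chain via Stonebridge Mining NL → Cobalt Ventures LLC (R2): 65% × 78% × 55% = 27.885% of Fairlane Shipping BV.
Chain via Wildmere Energy Co. → Summit Logistics SA (R2): 51% × 67% × 28% = 9.5676% of Fairlane Shipping BV.
Aggregating (R1): 27.885% + 9.5676% = 37.4526%.
37.4526% exceeds the 10% threshold by 27.4526 percentage points.

27.4526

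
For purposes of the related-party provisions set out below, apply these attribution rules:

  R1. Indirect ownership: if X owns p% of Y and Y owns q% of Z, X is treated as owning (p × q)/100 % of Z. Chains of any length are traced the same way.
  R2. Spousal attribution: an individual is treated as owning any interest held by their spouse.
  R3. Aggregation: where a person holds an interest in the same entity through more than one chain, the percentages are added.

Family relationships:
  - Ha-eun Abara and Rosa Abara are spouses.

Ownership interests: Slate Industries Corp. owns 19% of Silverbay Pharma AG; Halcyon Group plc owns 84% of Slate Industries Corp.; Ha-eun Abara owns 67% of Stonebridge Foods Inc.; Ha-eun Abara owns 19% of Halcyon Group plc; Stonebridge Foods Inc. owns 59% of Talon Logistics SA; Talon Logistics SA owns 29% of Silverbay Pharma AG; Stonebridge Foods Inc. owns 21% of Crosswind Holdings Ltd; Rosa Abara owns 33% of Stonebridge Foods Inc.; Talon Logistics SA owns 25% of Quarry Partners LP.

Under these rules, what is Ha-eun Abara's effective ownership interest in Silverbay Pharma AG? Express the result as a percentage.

20.1424%

By spousal attribution (R2), Ha-eun Abara is treated as also owning Rosa Abara's interest in Stonebridge Foods Inc, giving 67% + 33% = 100%.
Chain via Stonebridge Foods Inc. → Talon Logistics SA (R1): 100% × 59% × 29% = 17.11% of Silverbay Pharma AG.
Chain via Halcyon Group plc → Slate Industries Corp. (R1): 19% × 84% × 19% = 3.0324% of Silverbay Pharma AG.
Aggregating (R3): 17.11% + 3.0324% = 20.1424%.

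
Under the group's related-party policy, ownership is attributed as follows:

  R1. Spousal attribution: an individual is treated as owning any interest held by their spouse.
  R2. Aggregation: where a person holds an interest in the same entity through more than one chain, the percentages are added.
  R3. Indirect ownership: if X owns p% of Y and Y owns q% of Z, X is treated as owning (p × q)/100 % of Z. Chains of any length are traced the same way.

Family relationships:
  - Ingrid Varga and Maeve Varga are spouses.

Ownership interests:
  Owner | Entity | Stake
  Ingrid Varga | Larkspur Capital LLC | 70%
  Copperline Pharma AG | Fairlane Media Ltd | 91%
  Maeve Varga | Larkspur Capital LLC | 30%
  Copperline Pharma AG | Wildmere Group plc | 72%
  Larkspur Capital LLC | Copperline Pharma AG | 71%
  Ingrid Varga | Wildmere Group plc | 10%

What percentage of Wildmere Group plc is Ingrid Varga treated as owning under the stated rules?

61.12%

By spousal attribution (R1), Ingrid Varga is treated as also owning Maeve Varga's interest in Larkspur Capital LLC, giving 70% + 30% = 100%.
Chain via Larkspur Capital LLC → Copperline Pharma AG (R3): 100% × 71% × 72% = 51.12% of Wildmere Group plc.
Direct interest in Wildmere Group plc: 10%.
Aggregating (R2): 51.12% + 10% = 61.12%.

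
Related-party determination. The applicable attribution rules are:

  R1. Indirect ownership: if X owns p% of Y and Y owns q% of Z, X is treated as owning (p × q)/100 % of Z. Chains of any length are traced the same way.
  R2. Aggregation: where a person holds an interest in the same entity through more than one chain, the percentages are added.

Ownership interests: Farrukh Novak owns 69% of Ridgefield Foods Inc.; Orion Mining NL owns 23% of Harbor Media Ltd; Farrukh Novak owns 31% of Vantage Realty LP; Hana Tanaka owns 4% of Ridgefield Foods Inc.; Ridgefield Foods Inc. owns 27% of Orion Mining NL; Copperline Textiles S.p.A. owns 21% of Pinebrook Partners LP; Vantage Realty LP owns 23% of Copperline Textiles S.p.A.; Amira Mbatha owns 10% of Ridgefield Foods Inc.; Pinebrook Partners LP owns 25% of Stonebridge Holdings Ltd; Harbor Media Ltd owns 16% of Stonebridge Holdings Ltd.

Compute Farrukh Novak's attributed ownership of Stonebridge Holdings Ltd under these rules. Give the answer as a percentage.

Chain via Vantage Realty LP → Copperline Textiles S.p.A. → Pinebrook Partners LP (R1): 31% × 23% × 21% × 25% = 0.374325% of Stonebridge Holdings Ltd.
Chain via Ridgefield Foods Inc. → Orion Mining NL → Harbor Media Ltd (R1): 69% × 27% × 23% × 16% = 0.685584% of Stonebridge Holdings Ltd.
Aggregating (R2): 0.374325% + 0.685584% = 1.059909%.

1.059909%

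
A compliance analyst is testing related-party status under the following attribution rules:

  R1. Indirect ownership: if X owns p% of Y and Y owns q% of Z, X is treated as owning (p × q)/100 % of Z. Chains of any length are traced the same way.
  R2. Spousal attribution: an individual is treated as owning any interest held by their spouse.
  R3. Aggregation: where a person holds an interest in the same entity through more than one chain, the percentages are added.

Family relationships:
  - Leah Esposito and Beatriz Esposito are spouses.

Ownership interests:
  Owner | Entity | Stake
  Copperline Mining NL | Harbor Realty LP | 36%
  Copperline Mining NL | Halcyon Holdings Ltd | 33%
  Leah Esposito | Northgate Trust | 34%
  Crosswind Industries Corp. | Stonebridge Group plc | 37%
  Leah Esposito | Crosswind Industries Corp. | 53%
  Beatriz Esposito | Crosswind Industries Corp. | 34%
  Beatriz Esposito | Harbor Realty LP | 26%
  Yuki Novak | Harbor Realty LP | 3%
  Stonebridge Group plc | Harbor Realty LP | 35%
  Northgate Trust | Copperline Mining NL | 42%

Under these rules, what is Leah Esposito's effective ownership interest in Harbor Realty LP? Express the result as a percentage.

By spousal attribution (R2), Leah Esposito is treated as also owning Beatriz Esposito's interest in Crosswind Industries Corp, giving 53% + 34% = 87%.
By spousal attribution (R2), Leah Esposito is treated as owning Beatriz Esposito's 26% interest in Harbor Realty LP.
Chain via Crosswind Industries Corp. → Stonebridge Group plc (R1): 87% × 37% × 35% = 11.2665% of Harbor Realty LP.
Chain via Northgate Trust → Copperline Mining NL (R1): 34% × 42% × 36% = 5.1408% of Harbor Realty LP.
Direct interest in Harbor Realty LP: 26%.
Aggregating (R3): 11.2665% + 5.1408% + 26% = 42.4073%.

42.4073%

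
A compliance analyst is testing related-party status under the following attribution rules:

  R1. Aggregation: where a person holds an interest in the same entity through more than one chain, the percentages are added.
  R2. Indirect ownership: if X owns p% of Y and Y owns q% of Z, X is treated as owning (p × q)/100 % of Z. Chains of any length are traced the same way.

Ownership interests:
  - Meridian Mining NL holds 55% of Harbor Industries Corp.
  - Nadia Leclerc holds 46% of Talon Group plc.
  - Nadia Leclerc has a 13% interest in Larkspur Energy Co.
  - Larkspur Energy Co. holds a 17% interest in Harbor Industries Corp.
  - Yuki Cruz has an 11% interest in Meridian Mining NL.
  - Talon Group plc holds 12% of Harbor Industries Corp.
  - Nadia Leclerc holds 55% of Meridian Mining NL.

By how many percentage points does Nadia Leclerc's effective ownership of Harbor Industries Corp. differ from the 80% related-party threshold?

Chain via Larkspur Energy Co. (R2): 13% × 17% = 2.21% of Harbor Industries Corp.
Chain via Talon Group plc (R2): 46% × 12% = 5.52% of Harbor Industries Corp.
Chain via Meridian Mining NL (R2): 55% × 55% = 30.25% of Harbor Industries Corp.
Aggregating (R1): 2.21% + 5.52% + 30.25% = 37.98%.
37.98% falls short of the 80% threshold by 42.02 percentage points.

42.02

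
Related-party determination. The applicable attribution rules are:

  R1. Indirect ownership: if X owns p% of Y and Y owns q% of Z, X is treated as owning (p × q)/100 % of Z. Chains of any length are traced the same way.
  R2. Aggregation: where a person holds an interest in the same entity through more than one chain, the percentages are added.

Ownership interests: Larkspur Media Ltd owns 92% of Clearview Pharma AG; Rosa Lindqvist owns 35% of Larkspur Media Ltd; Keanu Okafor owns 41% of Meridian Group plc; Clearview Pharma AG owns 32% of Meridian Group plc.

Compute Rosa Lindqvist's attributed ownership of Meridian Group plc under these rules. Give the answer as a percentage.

Chain via Larkspur Media Ltd → Clearview Pharma AG (R1): 35% × 92% × 32% = 10.304% of Meridian Group plc.

10.304%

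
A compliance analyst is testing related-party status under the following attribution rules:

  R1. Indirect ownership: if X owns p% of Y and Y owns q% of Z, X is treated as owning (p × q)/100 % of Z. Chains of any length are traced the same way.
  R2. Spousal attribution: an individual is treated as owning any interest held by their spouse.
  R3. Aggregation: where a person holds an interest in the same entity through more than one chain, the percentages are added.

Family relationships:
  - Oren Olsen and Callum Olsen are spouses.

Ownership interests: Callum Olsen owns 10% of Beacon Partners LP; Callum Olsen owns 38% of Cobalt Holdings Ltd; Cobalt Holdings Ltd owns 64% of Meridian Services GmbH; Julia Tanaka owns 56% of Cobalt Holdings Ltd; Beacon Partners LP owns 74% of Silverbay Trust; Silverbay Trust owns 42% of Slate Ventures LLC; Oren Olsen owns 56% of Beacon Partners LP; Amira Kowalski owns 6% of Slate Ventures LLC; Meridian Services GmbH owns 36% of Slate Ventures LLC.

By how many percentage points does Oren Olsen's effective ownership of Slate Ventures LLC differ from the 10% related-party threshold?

19.268

By spousal attribution (R2), Oren Olsen is treated as also owning Callum Olsen's interest in Beacon Partners LP, giving 56% + 10% = 66%.
By spousal attribution (R2), Oren Olsen is treated as owning Callum Olsen's 38% interest in Cobalt Holdings Ltd.
Chain via Beacon Partners LP → Silverbay Trust (R1): 66% × 74% × 42% = 20.5128% of Slate Ventures LLC.
Chain via Cobalt Holdings Ltd → Meridian Services GmbH (R1): 38% × 64% × 36% = 8.7552% of Slate Ventures LLC.
Aggregating (R3): 20.5128% + 8.7552% = 29.268%.
29.268% exceeds the 10% threshold by 19.268 percentage points.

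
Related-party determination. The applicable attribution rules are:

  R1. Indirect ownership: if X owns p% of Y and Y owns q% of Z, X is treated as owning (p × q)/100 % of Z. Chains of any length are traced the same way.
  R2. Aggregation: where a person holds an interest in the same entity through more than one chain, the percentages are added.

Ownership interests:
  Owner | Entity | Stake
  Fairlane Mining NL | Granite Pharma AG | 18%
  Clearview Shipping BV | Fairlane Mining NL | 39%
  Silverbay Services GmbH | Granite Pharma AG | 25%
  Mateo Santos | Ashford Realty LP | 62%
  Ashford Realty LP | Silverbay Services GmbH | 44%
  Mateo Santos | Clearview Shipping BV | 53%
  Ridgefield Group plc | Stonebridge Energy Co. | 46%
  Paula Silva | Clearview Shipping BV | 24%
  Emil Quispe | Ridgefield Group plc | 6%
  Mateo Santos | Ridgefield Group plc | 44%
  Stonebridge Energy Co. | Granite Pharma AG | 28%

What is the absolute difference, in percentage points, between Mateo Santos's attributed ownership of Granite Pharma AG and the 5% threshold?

11.2078

Chain via Ashford Realty LP → Silverbay Services GmbH (R1): 62% × 44% × 25% = 6.82% of Granite Pharma AG.
Chain via Ridgefield Group plc → Stonebridge Energy Co. (R1): 44% × 46% × 28% = 5.6672% of Granite Pharma AG.
Chain via Clearview Shipping BV → Fairlane Mining NL (R1): 53% × 39% × 18% = 3.7206% of Granite Pharma AG.
Aggregating (R2): 6.82% + 5.6672% + 3.7206% = 16.2078%.
16.2078% exceeds the 5% threshold by 11.2078 percentage points.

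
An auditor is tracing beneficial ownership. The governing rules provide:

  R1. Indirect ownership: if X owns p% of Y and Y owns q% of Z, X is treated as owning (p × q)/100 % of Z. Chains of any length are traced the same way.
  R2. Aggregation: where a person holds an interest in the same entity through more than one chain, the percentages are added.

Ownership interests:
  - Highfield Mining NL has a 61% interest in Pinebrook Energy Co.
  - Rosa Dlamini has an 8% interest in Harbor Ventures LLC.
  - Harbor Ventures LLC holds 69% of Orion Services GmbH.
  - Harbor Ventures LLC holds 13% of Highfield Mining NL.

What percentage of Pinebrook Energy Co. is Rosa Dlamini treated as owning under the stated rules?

0.6344%

Chain via Harbor Ventures LLC → Highfield Mining NL (R1): 8% × 13% × 61% = 0.6344% of Pinebrook Energy Co.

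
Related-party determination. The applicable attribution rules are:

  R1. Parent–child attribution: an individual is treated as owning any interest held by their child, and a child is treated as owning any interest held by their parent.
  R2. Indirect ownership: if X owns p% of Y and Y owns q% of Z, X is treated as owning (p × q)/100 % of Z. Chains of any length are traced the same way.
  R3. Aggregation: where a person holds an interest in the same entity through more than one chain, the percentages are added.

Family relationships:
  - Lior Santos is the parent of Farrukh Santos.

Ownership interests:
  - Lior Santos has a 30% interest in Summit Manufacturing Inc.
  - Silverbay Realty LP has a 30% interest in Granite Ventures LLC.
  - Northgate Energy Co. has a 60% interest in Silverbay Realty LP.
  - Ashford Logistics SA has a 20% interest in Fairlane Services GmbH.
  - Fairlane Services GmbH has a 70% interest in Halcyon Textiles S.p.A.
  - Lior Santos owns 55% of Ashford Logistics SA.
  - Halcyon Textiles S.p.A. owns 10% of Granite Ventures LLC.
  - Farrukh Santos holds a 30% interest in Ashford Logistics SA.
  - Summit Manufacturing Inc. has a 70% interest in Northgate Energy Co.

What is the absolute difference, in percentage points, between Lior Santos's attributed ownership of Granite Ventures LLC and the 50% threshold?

45.03

By parent–child attribution (R1), Lior Santos is treated as also owning Farrukh Santos's interest in Ashford Logistics SA, giving 55% + 30% = 85%.
Chain via Ashford Logistics SA → Fairlane Services GmbH → Halcyon Textiles S.p.A. (R2): 85% × 20% × 70% × 10% = 1.19% of Granite Ventures LLC.
Chain via Summit Manufacturing Inc. → Northgate Energy Co. → Silverbay Realty LP (R2): 30% × 70% × 60% × 30% = 3.78% of Granite Ventures LLC.
Aggregating (R3): 1.19% + 3.78% = 4.97%.
4.97% falls short of the 50% threshold by 45.03 percentage points.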